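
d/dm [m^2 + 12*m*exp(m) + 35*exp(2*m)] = 12*m*exp(m) + 2*m + 70*exp(2*m) + 12*exp(m)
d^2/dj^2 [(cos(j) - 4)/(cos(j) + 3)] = 7*(cos(j)^2 - 3*cos(j) - 2)/(cos(j) + 3)^3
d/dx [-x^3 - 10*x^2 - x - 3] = -3*x^2 - 20*x - 1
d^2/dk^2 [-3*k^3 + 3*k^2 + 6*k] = 6 - 18*k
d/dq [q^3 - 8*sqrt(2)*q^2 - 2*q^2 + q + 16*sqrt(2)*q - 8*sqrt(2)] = 3*q^2 - 16*sqrt(2)*q - 4*q + 1 + 16*sqrt(2)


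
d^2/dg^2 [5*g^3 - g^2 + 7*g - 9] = 30*g - 2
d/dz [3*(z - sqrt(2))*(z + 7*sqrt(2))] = 6*z + 18*sqrt(2)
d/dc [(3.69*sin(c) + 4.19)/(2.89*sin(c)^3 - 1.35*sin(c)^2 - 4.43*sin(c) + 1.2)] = (-21.3282*sin(c)^3 - 31.3458*sin(c)^2 + 11.313*sin(c) + 22.9897)*cos(c)/(8.3521*sin(c)^6 - 7.803*sin(c)^5 - 23.7829*sin(c)^4 + 18.897*sin(c)^3 + 16.3849*sin(c)^2 - 10.632*sin(c) + 1.44)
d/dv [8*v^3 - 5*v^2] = 2*v*(12*v - 5)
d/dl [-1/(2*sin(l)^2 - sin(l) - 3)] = (4*sin(l) - 1)*cos(l)/(sin(l) + cos(2*l) + 2)^2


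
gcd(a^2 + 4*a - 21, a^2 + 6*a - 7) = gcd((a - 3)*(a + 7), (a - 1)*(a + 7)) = a + 7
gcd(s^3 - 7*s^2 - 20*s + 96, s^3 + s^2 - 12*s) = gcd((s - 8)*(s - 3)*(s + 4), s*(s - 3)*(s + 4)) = s^2 + s - 12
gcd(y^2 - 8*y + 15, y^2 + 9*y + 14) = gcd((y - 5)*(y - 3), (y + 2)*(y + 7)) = 1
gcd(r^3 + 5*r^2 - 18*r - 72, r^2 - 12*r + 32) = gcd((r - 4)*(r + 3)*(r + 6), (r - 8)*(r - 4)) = r - 4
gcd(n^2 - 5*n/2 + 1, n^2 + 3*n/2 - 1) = n - 1/2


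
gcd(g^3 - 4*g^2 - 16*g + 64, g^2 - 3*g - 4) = g - 4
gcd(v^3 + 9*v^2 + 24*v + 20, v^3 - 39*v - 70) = v^2 + 7*v + 10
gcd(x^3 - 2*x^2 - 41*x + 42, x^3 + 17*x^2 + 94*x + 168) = x + 6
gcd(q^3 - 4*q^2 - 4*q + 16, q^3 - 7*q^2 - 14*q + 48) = q - 2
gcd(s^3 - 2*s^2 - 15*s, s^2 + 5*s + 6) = s + 3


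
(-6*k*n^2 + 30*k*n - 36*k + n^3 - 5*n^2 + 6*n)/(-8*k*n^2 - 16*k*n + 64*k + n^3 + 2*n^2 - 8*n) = (6*k*n - 18*k - n^2 + 3*n)/(8*k*n + 32*k - n^2 - 4*n)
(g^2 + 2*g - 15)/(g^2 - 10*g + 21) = (g + 5)/(g - 7)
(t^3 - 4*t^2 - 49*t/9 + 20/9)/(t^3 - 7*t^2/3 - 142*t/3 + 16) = (3*t^2 - 11*t - 20)/(3*(t^2 - 2*t - 48))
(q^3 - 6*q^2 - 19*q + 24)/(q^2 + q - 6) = (q^2 - 9*q + 8)/(q - 2)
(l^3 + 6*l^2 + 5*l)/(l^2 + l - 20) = l*(l + 1)/(l - 4)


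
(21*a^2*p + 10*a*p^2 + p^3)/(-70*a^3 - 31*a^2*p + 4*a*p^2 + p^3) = p*(3*a + p)/(-10*a^2 - 3*a*p + p^2)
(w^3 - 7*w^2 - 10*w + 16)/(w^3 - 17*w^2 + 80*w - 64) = (w + 2)/(w - 8)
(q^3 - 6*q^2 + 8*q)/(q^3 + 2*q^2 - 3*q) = (q^2 - 6*q + 8)/(q^2 + 2*q - 3)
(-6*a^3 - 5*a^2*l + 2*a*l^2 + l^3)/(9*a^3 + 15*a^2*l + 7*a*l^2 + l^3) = (-2*a + l)/(3*a + l)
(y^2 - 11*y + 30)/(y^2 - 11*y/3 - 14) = 3*(y - 5)/(3*y + 7)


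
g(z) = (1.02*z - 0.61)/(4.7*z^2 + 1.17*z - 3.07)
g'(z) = (-9.4*z - 1.17)*(1.02*z - 0.61)/(4.7*z^2 + 1.17*z - 3.07)^2 + 1.02/(4.7*z^2 + 1.17*z - 3.07) = (-4.794*z^2 + 5.734*z - 2.4177)/(22.09*z^4 + 10.998*z^3 - 27.4891*z^2 - 7.1838*z + 9.4249)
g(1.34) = 0.11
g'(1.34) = -0.07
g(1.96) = 0.08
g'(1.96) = -0.03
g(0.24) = 0.15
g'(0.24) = -0.21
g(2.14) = 0.08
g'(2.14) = -0.03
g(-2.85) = -0.11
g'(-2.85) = -0.06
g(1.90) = 0.08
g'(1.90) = -0.03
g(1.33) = 0.11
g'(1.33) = -0.07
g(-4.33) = -0.06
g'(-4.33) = -0.02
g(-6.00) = -0.04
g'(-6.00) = -0.01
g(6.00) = 0.03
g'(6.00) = -0.00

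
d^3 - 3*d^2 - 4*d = d*(d - 4)*(d + 1)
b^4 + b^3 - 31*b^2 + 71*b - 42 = (b - 3)*(b - 2)*(b - 1)*(b + 7)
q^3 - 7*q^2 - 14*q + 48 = (q - 8)*(q - 2)*(q + 3)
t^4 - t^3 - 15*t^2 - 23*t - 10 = (t - 5)*(t + 1)^2*(t + 2)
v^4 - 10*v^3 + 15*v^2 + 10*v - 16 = (v - 8)*(v - 2)*(v - 1)*(v + 1)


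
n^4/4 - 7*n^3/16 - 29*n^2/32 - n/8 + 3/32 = (n/4 + 1/4)*(n - 3)*(n - 1/4)*(n + 1/2)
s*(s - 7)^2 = s^3 - 14*s^2 + 49*s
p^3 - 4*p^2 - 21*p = p*(p - 7)*(p + 3)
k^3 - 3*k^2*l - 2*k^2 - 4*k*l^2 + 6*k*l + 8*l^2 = (k - 2)*(k - 4*l)*(k + l)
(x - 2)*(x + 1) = x^2 - x - 2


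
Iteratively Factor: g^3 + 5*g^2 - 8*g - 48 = (g + 4)*(g^2 + g - 12) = (g + 4)^2*(g - 3)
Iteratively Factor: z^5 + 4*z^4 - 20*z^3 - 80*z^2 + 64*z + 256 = (z + 4)*(z^4 - 20*z^2 + 64) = (z - 2)*(z + 4)*(z^3 + 2*z^2 - 16*z - 32) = (z - 4)*(z - 2)*(z + 4)*(z^2 + 6*z + 8) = (z - 4)*(z - 2)*(z + 4)^2*(z + 2)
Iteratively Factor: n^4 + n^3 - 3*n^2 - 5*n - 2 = (n + 1)*(n^3 - 3*n - 2) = (n - 2)*(n + 1)*(n^2 + 2*n + 1) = (n - 2)*(n + 1)^2*(n + 1)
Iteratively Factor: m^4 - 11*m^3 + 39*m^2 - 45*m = (m - 3)*(m^3 - 8*m^2 + 15*m) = m*(m - 3)*(m^2 - 8*m + 15) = m*(m - 3)^2*(m - 5)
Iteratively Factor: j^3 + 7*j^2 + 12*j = (j + 3)*(j^2 + 4*j) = (j + 3)*(j + 4)*(j)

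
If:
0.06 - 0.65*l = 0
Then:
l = 0.09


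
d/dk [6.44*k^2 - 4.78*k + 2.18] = 12.88*k - 4.78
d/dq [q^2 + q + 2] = 2*q + 1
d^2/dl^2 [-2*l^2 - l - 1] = -4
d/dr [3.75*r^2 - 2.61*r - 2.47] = 7.5*r - 2.61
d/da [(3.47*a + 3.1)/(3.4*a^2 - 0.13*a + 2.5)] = (-11.798*a^2 - 21.08*a + 9.078)/(11.56*a^4 - 0.884*a^3 + 17.0169*a^2 - 0.65*a + 6.25)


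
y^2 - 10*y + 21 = (y - 7)*(y - 3)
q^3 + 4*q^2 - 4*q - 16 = (q - 2)*(q + 2)*(q + 4)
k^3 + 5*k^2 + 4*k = k*(k + 1)*(k + 4)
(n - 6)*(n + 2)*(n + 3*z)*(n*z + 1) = n^4*z + 3*n^3*z^2 - 4*n^3*z + n^3 - 12*n^2*z^2 - 9*n^2*z - 4*n^2 - 36*n*z^2 - 12*n*z - 12*n - 36*z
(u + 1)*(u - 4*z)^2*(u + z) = u^4 - 7*u^3*z + u^3 + 8*u^2*z^2 - 7*u^2*z + 16*u*z^3 + 8*u*z^2 + 16*z^3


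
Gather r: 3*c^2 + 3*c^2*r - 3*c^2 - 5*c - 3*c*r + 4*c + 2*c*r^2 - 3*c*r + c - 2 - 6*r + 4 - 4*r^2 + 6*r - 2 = r^2*(2*c - 4) + r*(3*c^2 - 6*c)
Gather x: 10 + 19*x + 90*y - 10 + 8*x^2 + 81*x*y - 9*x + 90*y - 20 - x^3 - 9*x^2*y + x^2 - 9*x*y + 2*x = -x^3 + x^2*(9 - 9*y) + x*(72*y + 12) + 180*y - 20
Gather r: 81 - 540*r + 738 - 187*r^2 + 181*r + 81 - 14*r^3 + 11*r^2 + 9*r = -14*r^3 - 176*r^2 - 350*r + 900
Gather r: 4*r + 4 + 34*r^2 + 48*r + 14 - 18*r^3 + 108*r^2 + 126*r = -18*r^3 + 142*r^2 + 178*r + 18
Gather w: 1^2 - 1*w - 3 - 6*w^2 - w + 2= -6*w^2 - 2*w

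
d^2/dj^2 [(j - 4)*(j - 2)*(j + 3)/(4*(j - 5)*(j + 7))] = (35*j^3 - 453*j^2 + 2769*j - 3439)/(2*(j^6 + 6*j^5 - 93*j^4 - 412*j^3 + 3255*j^2 + 7350*j - 42875))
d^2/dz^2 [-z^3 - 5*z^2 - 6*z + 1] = -6*z - 10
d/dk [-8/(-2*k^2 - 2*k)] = 4*(-2*k - 1)/(k^2*(k + 1)^2)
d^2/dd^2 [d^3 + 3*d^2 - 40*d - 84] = 6*d + 6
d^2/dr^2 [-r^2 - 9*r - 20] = -2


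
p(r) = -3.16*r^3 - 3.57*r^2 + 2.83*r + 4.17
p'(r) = -9.48*r^2 - 7.14*r + 2.83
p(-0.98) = 0.94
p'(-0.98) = 0.72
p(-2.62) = 29.08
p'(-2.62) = -43.54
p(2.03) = -31.23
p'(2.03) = -50.73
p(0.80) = 2.53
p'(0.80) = -8.95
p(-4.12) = 152.90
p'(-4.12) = -128.67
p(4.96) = -455.22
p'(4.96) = -265.81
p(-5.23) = 343.78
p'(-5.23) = -219.13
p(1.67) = -15.78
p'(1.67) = -35.53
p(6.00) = -789.93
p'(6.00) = -381.29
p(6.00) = -789.93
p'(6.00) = -381.29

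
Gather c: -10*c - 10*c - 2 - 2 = -20*c - 4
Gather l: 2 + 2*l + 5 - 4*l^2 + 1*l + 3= -4*l^2 + 3*l + 10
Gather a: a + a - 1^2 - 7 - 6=2*a - 14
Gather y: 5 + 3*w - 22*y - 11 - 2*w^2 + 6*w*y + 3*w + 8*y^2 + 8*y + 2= -2*w^2 + 6*w + 8*y^2 + y*(6*w - 14) - 4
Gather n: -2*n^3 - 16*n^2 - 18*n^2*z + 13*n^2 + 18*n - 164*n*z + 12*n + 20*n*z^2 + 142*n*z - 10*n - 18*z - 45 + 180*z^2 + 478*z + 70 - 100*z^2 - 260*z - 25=-2*n^3 + n^2*(-18*z - 3) + n*(20*z^2 - 22*z + 20) + 80*z^2 + 200*z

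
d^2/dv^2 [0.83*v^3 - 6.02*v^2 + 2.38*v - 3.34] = 4.98*v - 12.04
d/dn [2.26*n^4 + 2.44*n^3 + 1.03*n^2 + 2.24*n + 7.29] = 9.04*n^3 + 7.32*n^2 + 2.06*n + 2.24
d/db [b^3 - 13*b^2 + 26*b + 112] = 3*b^2 - 26*b + 26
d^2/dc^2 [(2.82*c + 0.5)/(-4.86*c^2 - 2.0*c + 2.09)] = (-(2.82*c + 0.5)*(9.72*c + 2.0)*(19.44*c + 4.0) + (82.2312*c + 16.14)*(4.86*c^2 + 2.0*c - 2.09))/(4.86*c^2 + 2.0*c - 2.09)^3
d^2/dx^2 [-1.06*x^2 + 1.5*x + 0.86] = -2.12000000000000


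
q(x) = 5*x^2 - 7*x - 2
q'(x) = 10*x - 7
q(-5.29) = 174.95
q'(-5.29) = -59.90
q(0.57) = -4.37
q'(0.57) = -1.30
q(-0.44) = 2.05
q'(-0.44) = -11.40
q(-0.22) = -0.22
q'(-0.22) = -9.20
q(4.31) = 60.71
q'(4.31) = 36.10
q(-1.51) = 19.97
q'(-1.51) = -22.10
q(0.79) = -4.41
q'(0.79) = 0.90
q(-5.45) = 184.66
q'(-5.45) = -61.50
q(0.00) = -2.00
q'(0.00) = -7.00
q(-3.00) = 64.00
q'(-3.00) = -37.00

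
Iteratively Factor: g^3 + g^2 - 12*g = (g)*(g^2 + g - 12) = g*(g + 4)*(g - 3)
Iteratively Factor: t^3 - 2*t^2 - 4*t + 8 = (t + 2)*(t^2 - 4*t + 4) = (t - 2)*(t + 2)*(t - 2)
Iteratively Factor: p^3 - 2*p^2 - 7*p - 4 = (p + 1)*(p^2 - 3*p - 4) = (p - 4)*(p + 1)*(p + 1)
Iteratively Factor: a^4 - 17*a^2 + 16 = (a + 1)*(a^3 - a^2 - 16*a + 16) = (a - 4)*(a + 1)*(a^2 + 3*a - 4) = (a - 4)*(a - 1)*(a + 1)*(a + 4)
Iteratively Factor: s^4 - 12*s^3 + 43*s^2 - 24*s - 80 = (s - 4)*(s^3 - 8*s^2 + 11*s + 20) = (s - 4)^2*(s^2 - 4*s - 5) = (s - 5)*(s - 4)^2*(s + 1)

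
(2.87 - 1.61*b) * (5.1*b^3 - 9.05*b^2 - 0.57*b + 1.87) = -8.211*b^4 + 29.2075*b^3 - 25.0558*b^2 - 4.6466*b + 5.3669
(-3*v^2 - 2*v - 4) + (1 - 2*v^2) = -5*v^2 - 2*v - 3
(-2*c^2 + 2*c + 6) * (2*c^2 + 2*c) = -4*c^4 + 16*c^2 + 12*c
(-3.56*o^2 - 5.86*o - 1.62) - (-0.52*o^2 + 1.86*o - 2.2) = -3.04*o^2 - 7.72*o + 0.58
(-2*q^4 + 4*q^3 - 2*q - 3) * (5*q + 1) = -10*q^5 + 18*q^4 + 4*q^3 - 10*q^2 - 17*q - 3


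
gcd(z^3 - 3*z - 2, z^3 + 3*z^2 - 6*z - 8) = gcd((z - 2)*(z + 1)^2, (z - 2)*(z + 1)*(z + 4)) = z^2 - z - 2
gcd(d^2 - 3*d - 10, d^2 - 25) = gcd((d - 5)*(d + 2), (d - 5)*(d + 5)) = d - 5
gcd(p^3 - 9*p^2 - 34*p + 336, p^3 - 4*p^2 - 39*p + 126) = p^2 - p - 42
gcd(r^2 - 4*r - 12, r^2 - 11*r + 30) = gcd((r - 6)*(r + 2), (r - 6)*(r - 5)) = r - 6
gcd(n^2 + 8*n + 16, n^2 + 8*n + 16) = n^2 + 8*n + 16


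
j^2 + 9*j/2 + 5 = (j + 2)*(j + 5/2)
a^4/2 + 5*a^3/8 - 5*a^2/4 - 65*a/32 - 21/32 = (a/2 + 1/4)*(a - 7/4)*(a + 1)*(a + 3/2)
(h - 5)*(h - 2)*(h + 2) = h^3 - 5*h^2 - 4*h + 20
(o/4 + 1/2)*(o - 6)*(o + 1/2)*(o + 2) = o^4/4 - 3*o^3/8 - 21*o^2/4 - 17*o/2 - 3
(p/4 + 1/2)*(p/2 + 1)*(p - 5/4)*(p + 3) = p^4/8 + 23*p^3/32 + 29*p^2/32 - p - 15/8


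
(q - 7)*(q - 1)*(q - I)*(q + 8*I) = q^4 - 8*q^3 + 7*I*q^3 + 15*q^2 - 56*I*q^2 - 64*q + 49*I*q + 56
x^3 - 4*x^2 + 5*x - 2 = (x - 2)*(x - 1)^2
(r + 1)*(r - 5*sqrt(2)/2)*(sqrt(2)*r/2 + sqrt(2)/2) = sqrt(2)*r^3/2 - 5*r^2/2 + sqrt(2)*r^2 - 5*r + sqrt(2)*r/2 - 5/2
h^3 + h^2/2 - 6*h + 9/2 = (h - 3/2)*(h - 1)*(h + 3)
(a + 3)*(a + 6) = a^2 + 9*a + 18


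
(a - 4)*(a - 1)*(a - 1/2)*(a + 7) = a^4 + 3*a^3/2 - 32*a^2 + 87*a/2 - 14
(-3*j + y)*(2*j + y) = -6*j^2 - j*y + y^2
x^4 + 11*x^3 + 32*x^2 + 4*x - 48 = (x - 1)*(x + 2)*(x + 4)*(x + 6)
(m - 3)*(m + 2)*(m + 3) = m^3 + 2*m^2 - 9*m - 18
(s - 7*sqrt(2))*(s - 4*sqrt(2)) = s^2 - 11*sqrt(2)*s + 56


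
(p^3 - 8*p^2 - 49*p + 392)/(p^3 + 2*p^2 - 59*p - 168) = (p - 7)/(p + 3)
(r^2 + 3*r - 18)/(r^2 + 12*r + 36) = (r - 3)/(r + 6)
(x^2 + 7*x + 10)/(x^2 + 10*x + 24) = (x^2 + 7*x + 10)/(x^2 + 10*x + 24)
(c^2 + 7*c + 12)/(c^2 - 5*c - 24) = (c + 4)/(c - 8)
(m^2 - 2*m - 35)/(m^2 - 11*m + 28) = (m + 5)/(m - 4)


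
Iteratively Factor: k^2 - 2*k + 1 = (k - 1)*(k - 1)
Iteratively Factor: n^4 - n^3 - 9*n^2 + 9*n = (n + 3)*(n^3 - 4*n^2 + 3*n) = (n - 1)*(n + 3)*(n^2 - 3*n) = n*(n - 1)*(n + 3)*(n - 3)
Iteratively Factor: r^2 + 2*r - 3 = (r - 1)*(r + 3)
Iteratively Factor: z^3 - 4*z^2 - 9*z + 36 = (z - 3)*(z^2 - z - 12) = (z - 3)*(z + 3)*(z - 4)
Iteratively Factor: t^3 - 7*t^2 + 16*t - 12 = (t - 2)*(t^2 - 5*t + 6) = (t - 3)*(t - 2)*(t - 2)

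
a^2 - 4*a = a*(a - 4)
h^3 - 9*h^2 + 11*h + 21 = (h - 7)*(h - 3)*(h + 1)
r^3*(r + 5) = r^4 + 5*r^3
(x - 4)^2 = x^2 - 8*x + 16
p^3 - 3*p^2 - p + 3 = (p - 3)*(p - 1)*(p + 1)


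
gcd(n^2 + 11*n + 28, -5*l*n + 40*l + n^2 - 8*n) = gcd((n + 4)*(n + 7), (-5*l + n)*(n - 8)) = 1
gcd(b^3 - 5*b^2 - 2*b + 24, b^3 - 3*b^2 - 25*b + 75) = b - 3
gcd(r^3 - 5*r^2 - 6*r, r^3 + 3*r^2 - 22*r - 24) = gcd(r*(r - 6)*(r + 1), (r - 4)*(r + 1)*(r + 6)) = r + 1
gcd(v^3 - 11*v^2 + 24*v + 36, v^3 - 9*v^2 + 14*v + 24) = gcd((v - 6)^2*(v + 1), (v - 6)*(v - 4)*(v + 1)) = v^2 - 5*v - 6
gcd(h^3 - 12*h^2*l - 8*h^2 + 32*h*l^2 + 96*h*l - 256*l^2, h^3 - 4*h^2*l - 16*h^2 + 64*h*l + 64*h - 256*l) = h^2 - 4*h*l - 8*h + 32*l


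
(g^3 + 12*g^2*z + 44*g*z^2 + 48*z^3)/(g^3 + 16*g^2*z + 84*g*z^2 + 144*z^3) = (g + 2*z)/(g + 6*z)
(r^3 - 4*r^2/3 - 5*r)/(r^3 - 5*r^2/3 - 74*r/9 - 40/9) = 3*r*(r - 3)/(3*r^2 - 10*r - 8)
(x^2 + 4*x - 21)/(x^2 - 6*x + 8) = (x^2 + 4*x - 21)/(x^2 - 6*x + 8)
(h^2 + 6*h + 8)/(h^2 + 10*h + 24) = (h + 2)/(h + 6)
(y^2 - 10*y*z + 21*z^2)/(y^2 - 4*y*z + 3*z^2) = (y - 7*z)/(y - z)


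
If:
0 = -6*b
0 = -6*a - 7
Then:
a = -7/6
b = 0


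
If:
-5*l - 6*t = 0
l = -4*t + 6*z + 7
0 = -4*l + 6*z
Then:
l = -21/19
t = 35/38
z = -14/19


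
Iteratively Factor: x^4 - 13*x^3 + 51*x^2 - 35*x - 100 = (x - 5)*(x^3 - 8*x^2 + 11*x + 20) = (x - 5)*(x - 4)*(x^2 - 4*x - 5) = (x - 5)^2*(x - 4)*(x + 1)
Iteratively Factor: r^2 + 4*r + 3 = (r + 3)*(r + 1)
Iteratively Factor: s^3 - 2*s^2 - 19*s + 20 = (s - 5)*(s^2 + 3*s - 4) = (s - 5)*(s + 4)*(s - 1)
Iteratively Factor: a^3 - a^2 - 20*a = (a + 4)*(a^2 - 5*a) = a*(a + 4)*(a - 5)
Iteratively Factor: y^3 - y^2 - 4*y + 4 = (y + 2)*(y^2 - 3*y + 2) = (y - 1)*(y + 2)*(y - 2)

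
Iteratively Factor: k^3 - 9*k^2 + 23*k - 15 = (k - 3)*(k^2 - 6*k + 5) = (k - 3)*(k - 1)*(k - 5)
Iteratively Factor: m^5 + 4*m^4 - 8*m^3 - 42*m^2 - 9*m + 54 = (m - 1)*(m^4 + 5*m^3 - 3*m^2 - 45*m - 54) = (m - 1)*(m + 3)*(m^3 + 2*m^2 - 9*m - 18) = (m - 3)*(m - 1)*(m + 3)*(m^2 + 5*m + 6) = (m - 3)*(m - 1)*(m + 3)^2*(m + 2)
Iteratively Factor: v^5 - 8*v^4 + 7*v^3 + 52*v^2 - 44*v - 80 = (v + 1)*(v^4 - 9*v^3 + 16*v^2 + 36*v - 80) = (v - 5)*(v + 1)*(v^3 - 4*v^2 - 4*v + 16) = (v - 5)*(v - 4)*(v + 1)*(v^2 - 4) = (v - 5)*(v - 4)*(v - 2)*(v + 1)*(v + 2)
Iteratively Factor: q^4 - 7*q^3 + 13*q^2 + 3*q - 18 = (q - 3)*(q^3 - 4*q^2 + q + 6) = (q - 3)*(q + 1)*(q^2 - 5*q + 6) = (q - 3)*(q - 2)*(q + 1)*(q - 3)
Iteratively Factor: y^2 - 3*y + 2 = (y - 2)*(y - 1)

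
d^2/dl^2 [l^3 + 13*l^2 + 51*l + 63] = 6*l + 26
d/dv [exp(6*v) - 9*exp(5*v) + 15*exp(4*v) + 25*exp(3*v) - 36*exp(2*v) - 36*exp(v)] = (6*exp(5*v) - 45*exp(4*v) + 60*exp(3*v) + 75*exp(2*v) - 72*exp(v) - 36)*exp(v)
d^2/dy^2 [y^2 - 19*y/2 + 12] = 2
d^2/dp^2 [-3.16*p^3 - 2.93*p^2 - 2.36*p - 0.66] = -18.96*p - 5.86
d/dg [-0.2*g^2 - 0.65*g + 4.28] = -0.4*g - 0.65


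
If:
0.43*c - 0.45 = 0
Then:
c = 1.05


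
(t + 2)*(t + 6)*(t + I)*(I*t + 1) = I*t^4 + 8*I*t^3 + 13*I*t^2 + 8*I*t + 12*I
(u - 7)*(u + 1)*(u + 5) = u^3 - u^2 - 37*u - 35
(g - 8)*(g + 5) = g^2 - 3*g - 40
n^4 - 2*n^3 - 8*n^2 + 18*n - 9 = (n - 3)*(n - 1)^2*(n + 3)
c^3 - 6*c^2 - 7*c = c*(c - 7)*(c + 1)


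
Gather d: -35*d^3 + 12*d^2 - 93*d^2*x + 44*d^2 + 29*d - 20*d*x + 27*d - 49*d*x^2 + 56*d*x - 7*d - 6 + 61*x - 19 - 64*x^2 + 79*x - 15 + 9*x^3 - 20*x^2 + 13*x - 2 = -35*d^3 + d^2*(56 - 93*x) + d*(-49*x^2 + 36*x + 49) + 9*x^3 - 84*x^2 + 153*x - 42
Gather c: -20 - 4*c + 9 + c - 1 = -3*c - 12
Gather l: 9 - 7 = 2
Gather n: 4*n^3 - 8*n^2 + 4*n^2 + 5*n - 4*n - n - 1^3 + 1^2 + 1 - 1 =4*n^3 - 4*n^2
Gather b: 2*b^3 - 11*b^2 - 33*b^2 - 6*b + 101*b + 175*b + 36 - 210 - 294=2*b^3 - 44*b^2 + 270*b - 468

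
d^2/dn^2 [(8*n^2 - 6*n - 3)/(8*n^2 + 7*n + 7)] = 2*(-832*n^3 - 1920*n^2 + 504*n + 707)/(512*n^6 + 1344*n^5 + 2520*n^4 + 2695*n^3 + 2205*n^2 + 1029*n + 343)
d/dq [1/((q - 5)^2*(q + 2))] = -(3*q - 1)/((q - 5)^3*(q + 2)^2)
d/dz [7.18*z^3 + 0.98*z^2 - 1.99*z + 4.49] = 21.54*z^2 + 1.96*z - 1.99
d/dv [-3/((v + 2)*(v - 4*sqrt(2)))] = 6*(v - 2*sqrt(2) + 1)/((v + 2)^2*(v - 4*sqrt(2))^2)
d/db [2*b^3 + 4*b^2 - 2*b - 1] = 6*b^2 + 8*b - 2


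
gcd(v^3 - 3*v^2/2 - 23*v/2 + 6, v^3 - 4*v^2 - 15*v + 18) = v + 3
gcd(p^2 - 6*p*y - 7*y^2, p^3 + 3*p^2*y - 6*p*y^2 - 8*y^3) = p + y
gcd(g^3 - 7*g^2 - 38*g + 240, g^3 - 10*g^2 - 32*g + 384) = g^2 - 2*g - 48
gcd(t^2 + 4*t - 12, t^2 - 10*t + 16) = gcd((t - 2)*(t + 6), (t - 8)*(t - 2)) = t - 2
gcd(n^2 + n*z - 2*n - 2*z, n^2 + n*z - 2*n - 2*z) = n^2 + n*z - 2*n - 2*z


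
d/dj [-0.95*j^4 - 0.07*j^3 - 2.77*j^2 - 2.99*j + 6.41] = -3.8*j^3 - 0.21*j^2 - 5.54*j - 2.99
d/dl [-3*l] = -3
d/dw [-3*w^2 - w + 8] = -6*w - 1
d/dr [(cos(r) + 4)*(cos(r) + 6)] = -2*(cos(r) + 5)*sin(r)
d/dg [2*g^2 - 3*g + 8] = 4*g - 3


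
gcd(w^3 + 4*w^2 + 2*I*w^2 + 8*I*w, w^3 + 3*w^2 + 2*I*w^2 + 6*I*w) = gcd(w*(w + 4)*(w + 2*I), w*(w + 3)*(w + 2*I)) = w^2 + 2*I*w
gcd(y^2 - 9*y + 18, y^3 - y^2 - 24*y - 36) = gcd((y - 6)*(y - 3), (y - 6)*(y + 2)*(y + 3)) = y - 6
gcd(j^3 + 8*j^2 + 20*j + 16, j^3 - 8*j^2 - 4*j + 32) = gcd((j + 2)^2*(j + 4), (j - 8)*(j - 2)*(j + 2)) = j + 2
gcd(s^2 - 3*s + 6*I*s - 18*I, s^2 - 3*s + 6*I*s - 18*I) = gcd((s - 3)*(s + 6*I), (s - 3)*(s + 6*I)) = s^2 + s*(-3 + 6*I) - 18*I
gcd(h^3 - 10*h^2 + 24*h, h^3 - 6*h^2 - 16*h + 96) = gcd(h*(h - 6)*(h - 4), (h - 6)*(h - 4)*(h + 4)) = h^2 - 10*h + 24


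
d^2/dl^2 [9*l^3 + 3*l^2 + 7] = 54*l + 6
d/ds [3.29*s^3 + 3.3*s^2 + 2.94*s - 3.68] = 9.87*s^2 + 6.6*s + 2.94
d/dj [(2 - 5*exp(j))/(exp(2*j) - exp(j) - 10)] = ((2*exp(j) - 1)*(5*exp(j) - 2) - 5*exp(2*j) + 5*exp(j) + 50)*exp(j)/(-exp(2*j) + exp(j) + 10)^2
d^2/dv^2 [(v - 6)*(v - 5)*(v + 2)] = 6*v - 18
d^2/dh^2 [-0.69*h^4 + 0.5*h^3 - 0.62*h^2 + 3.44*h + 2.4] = -8.28*h^2 + 3.0*h - 1.24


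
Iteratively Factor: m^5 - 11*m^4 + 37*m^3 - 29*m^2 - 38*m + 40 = (m - 4)*(m^4 - 7*m^3 + 9*m^2 + 7*m - 10) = (m - 4)*(m - 2)*(m^3 - 5*m^2 - m + 5) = (m - 5)*(m - 4)*(m - 2)*(m^2 - 1) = (m - 5)*(m - 4)*(m - 2)*(m + 1)*(m - 1)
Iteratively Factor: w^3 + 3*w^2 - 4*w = (w)*(w^2 + 3*w - 4) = w*(w - 1)*(w + 4)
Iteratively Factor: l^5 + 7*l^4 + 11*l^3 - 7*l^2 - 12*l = (l + 4)*(l^4 + 3*l^3 - l^2 - 3*l) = (l + 1)*(l + 4)*(l^3 + 2*l^2 - 3*l) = (l + 1)*(l + 3)*(l + 4)*(l^2 - l) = l*(l + 1)*(l + 3)*(l + 4)*(l - 1)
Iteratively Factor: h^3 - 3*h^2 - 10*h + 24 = (h - 4)*(h^2 + h - 6) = (h - 4)*(h - 2)*(h + 3)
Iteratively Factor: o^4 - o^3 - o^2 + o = (o + 1)*(o^3 - 2*o^2 + o) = (o - 1)*(o + 1)*(o^2 - o) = o*(o - 1)*(o + 1)*(o - 1)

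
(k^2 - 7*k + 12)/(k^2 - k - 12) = (k - 3)/(k + 3)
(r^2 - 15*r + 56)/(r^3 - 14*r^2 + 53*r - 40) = (r - 7)/(r^2 - 6*r + 5)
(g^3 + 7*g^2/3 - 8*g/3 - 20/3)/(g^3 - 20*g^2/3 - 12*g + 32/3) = (3*g^2 + g - 10)/(3*g^2 - 26*g + 16)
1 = 1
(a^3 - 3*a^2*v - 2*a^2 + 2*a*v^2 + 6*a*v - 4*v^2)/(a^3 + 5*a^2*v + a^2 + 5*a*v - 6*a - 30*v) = (a^2 - 3*a*v + 2*v^2)/(a^2 + 5*a*v + 3*a + 15*v)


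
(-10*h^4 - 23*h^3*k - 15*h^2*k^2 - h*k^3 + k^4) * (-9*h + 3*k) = 90*h^5 + 177*h^4*k + 66*h^3*k^2 - 36*h^2*k^3 - 12*h*k^4 + 3*k^5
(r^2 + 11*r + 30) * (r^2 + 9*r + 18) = r^4 + 20*r^3 + 147*r^2 + 468*r + 540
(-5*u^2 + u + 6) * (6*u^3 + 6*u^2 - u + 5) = -30*u^5 - 24*u^4 + 47*u^3 + 10*u^2 - u + 30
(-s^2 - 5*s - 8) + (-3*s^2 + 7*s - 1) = -4*s^2 + 2*s - 9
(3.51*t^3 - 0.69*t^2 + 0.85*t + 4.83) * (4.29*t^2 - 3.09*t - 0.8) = 15.0579*t^5 - 13.806*t^4 + 2.9706*t^3 + 18.6462*t^2 - 15.6047*t - 3.864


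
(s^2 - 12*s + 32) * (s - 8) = s^3 - 20*s^2 + 128*s - 256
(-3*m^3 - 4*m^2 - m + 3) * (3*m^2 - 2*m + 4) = -9*m^5 - 6*m^4 - 7*m^3 - 5*m^2 - 10*m + 12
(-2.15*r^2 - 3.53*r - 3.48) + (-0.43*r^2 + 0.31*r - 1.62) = -2.58*r^2 - 3.22*r - 5.1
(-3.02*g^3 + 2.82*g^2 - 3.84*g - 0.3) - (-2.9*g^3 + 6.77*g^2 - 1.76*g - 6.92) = -0.12*g^3 - 3.95*g^2 - 2.08*g + 6.62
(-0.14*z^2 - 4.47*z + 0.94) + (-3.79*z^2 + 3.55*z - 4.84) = -3.93*z^2 - 0.92*z - 3.9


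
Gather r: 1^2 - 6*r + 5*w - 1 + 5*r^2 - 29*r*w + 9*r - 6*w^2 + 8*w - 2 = 5*r^2 + r*(3 - 29*w) - 6*w^2 + 13*w - 2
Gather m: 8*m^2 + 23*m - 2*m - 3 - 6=8*m^2 + 21*m - 9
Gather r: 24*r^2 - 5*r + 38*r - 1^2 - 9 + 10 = 24*r^2 + 33*r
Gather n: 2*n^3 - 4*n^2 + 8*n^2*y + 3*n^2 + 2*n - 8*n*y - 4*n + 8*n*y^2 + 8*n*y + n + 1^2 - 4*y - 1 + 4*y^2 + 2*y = 2*n^3 + n^2*(8*y - 1) + n*(8*y^2 - 1) + 4*y^2 - 2*y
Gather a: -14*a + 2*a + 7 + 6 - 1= 12 - 12*a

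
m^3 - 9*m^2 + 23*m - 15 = (m - 5)*(m - 3)*(m - 1)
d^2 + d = d*(d + 1)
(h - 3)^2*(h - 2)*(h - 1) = h^4 - 9*h^3 + 29*h^2 - 39*h + 18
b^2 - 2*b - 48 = (b - 8)*(b + 6)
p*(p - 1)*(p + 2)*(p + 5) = p^4 + 6*p^3 + 3*p^2 - 10*p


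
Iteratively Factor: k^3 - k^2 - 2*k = (k)*(k^2 - k - 2) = k*(k + 1)*(k - 2)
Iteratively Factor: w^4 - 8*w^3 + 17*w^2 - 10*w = (w - 5)*(w^3 - 3*w^2 + 2*w) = w*(w - 5)*(w^2 - 3*w + 2) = w*(w - 5)*(w - 1)*(w - 2)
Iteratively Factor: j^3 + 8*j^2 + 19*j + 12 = (j + 4)*(j^2 + 4*j + 3) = (j + 1)*(j + 4)*(j + 3)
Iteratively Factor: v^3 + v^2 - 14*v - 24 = (v + 3)*(v^2 - 2*v - 8) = (v - 4)*(v + 3)*(v + 2)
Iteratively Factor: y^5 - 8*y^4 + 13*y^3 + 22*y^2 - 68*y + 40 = (y - 2)*(y^4 - 6*y^3 + y^2 + 24*y - 20) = (y - 5)*(y - 2)*(y^3 - y^2 - 4*y + 4) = (y - 5)*(y - 2)^2*(y^2 + y - 2) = (y - 5)*(y - 2)^2*(y + 2)*(y - 1)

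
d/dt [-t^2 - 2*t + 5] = -2*t - 2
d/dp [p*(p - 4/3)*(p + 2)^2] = 4*p^3 + 8*p^2 - 8*p/3 - 16/3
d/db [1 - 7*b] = -7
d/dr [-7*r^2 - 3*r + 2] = -14*r - 3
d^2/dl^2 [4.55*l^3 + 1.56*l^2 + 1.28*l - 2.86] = 27.3*l + 3.12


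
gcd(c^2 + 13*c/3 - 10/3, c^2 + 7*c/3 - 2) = c - 2/3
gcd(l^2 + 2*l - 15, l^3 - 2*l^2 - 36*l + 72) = 1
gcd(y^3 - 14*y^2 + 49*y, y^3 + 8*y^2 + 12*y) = y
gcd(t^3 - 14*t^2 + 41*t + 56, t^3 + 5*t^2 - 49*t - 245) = t - 7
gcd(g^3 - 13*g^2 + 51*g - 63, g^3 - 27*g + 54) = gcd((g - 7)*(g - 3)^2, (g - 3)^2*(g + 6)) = g^2 - 6*g + 9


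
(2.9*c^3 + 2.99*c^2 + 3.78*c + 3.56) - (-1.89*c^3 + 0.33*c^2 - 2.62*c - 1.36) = 4.79*c^3 + 2.66*c^2 + 6.4*c + 4.92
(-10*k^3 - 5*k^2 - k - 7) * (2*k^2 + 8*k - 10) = -20*k^5 - 90*k^4 + 58*k^3 + 28*k^2 - 46*k + 70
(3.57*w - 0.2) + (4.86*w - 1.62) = 8.43*w - 1.82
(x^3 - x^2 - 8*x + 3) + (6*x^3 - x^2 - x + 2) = 7*x^3 - 2*x^2 - 9*x + 5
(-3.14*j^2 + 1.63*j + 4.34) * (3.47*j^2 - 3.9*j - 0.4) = -10.8958*j^4 + 17.9021*j^3 + 9.9588*j^2 - 17.578*j - 1.736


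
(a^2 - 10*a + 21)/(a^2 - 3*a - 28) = (a - 3)/(a + 4)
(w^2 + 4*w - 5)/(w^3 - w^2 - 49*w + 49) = (w + 5)/(w^2 - 49)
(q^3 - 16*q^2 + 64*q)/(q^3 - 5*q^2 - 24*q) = (q - 8)/(q + 3)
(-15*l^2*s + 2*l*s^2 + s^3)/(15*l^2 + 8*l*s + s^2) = s*(-3*l + s)/(3*l + s)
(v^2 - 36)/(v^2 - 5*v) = (v^2 - 36)/(v*(v - 5))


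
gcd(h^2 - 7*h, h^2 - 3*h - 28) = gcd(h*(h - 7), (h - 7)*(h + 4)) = h - 7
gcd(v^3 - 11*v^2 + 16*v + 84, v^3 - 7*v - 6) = v + 2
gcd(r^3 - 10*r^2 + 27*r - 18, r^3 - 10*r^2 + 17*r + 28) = 1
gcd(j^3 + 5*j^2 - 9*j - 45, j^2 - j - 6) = j - 3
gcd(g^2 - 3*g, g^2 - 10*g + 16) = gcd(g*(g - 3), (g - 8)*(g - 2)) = 1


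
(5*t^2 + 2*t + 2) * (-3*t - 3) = -15*t^3 - 21*t^2 - 12*t - 6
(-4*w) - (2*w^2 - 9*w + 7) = -2*w^2 + 5*w - 7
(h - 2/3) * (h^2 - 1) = h^3 - 2*h^2/3 - h + 2/3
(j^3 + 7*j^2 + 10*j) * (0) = 0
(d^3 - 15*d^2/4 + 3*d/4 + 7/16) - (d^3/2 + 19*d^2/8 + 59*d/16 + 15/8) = d^3/2 - 49*d^2/8 - 47*d/16 - 23/16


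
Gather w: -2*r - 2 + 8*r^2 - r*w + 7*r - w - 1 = 8*r^2 + 5*r + w*(-r - 1) - 3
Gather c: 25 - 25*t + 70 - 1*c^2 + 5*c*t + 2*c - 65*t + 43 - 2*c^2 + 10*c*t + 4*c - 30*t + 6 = -3*c^2 + c*(15*t + 6) - 120*t + 144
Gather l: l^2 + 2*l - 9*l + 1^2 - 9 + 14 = l^2 - 7*l + 6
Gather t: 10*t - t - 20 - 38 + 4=9*t - 54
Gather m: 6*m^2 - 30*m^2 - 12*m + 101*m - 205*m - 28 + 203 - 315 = -24*m^2 - 116*m - 140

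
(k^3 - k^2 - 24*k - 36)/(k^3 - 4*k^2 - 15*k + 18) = (k + 2)/(k - 1)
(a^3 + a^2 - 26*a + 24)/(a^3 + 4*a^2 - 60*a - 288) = (a^2 - 5*a + 4)/(a^2 - 2*a - 48)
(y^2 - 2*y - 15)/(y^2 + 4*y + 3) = (y - 5)/(y + 1)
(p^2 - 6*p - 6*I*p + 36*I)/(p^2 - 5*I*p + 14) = (p^2 - 6*p - 6*I*p + 36*I)/(p^2 - 5*I*p + 14)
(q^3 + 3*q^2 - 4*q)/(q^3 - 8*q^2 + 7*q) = (q + 4)/(q - 7)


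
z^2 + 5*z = z*(z + 5)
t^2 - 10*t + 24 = (t - 6)*(t - 4)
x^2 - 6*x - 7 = (x - 7)*(x + 1)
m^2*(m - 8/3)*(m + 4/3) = m^4 - 4*m^3/3 - 32*m^2/9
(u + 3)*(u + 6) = u^2 + 9*u + 18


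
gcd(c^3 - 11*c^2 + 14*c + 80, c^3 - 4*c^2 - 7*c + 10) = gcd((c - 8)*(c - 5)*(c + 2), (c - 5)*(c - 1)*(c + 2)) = c^2 - 3*c - 10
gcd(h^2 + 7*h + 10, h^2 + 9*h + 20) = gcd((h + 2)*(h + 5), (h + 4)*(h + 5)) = h + 5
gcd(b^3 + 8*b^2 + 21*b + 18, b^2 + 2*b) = b + 2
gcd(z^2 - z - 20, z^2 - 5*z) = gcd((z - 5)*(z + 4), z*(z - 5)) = z - 5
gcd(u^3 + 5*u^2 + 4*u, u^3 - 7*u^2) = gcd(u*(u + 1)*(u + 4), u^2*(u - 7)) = u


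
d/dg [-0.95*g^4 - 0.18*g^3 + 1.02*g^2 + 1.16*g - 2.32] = -3.8*g^3 - 0.54*g^2 + 2.04*g + 1.16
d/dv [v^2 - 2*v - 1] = 2*v - 2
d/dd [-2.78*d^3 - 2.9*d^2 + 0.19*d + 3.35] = -8.34*d^2 - 5.8*d + 0.19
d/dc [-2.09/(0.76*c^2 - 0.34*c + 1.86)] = (3.1768*c - 0.7106)/(0.76*c^2 - 0.34*c + 1.86)^2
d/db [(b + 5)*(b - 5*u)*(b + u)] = 3*b^2 - 8*b*u + 10*b - 5*u^2 - 20*u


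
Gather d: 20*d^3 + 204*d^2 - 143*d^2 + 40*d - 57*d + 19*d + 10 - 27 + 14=20*d^3 + 61*d^2 + 2*d - 3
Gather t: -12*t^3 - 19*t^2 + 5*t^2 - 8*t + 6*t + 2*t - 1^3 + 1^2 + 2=-12*t^3 - 14*t^2 + 2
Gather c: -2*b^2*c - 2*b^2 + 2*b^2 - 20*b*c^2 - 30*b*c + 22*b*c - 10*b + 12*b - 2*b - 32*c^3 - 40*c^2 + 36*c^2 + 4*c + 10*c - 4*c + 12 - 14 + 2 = -32*c^3 + c^2*(-20*b - 4) + c*(-2*b^2 - 8*b + 10)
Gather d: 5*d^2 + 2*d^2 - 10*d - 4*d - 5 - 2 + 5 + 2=7*d^2 - 14*d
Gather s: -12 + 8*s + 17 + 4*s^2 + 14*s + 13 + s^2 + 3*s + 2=5*s^2 + 25*s + 20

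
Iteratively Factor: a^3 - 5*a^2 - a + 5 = (a - 5)*(a^2 - 1) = (a - 5)*(a - 1)*(a + 1)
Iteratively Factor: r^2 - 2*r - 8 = (r - 4)*(r + 2)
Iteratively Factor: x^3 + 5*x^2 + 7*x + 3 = (x + 1)*(x^2 + 4*x + 3) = (x + 1)*(x + 3)*(x + 1)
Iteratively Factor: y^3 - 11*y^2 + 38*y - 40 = (y - 5)*(y^2 - 6*y + 8) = (y - 5)*(y - 4)*(y - 2)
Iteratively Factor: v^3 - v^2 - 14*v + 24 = (v - 3)*(v^2 + 2*v - 8) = (v - 3)*(v + 4)*(v - 2)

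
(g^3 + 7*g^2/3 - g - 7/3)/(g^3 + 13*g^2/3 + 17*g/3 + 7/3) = (g - 1)/(g + 1)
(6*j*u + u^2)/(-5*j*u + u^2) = (6*j + u)/(-5*j + u)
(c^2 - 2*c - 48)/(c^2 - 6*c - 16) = (c + 6)/(c + 2)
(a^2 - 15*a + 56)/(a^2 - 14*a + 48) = (a - 7)/(a - 6)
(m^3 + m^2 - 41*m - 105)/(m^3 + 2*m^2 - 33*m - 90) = (m - 7)/(m - 6)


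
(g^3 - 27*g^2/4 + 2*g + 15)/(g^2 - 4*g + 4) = (4*g^2 - 19*g - 30)/(4*(g - 2))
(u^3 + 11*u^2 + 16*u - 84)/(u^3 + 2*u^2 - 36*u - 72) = (u^2 + 5*u - 14)/(u^2 - 4*u - 12)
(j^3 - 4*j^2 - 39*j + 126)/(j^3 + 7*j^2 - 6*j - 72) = (j - 7)/(j + 4)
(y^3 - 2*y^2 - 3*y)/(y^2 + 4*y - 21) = y*(y + 1)/(y + 7)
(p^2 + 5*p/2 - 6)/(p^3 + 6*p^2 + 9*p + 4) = (p - 3/2)/(p^2 + 2*p + 1)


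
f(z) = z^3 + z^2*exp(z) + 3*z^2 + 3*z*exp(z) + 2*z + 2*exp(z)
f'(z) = z^2*exp(z) + 3*z^2 + 5*z*exp(z) + 6*z + 5*exp(z) + 2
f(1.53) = 54.91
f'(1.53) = 87.43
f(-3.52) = -13.37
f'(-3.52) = 18.04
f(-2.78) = -3.77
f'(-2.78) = 8.43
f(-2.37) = -1.15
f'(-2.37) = 4.52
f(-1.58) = 0.33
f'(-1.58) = -0.07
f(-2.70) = -3.13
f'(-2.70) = 7.59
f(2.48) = 224.83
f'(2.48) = 316.55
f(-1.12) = 0.08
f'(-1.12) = -0.74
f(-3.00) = -5.90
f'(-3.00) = 10.95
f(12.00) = 29623556.04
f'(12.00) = 34016257.41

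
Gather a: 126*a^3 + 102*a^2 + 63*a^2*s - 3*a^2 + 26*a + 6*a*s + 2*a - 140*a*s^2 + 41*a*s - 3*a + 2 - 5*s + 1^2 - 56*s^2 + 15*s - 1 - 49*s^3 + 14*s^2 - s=126*a^3 + a^2*(63*s + 99) + a*(-140*s^2 + 47*s + 25) - 49*s^3 - 42*s^2 + 9*s + 2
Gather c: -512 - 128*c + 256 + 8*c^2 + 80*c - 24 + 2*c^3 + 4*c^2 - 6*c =2*c^3 + 12*c^2 - 54*c - 280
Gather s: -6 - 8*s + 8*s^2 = 8*s^2 - 8*s - 6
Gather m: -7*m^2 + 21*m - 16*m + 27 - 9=-7*m^2 + 5*m + 18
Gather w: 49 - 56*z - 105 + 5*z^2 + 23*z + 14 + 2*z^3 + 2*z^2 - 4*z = 2*z^3 + 7*z^2 - 37*z - 42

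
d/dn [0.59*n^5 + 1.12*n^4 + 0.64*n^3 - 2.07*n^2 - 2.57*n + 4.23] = 2.95*n^4 + 4.48*n^3 + 1.92*n^2 - 4.14*n - 2.57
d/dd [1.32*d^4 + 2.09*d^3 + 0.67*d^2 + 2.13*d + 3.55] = 5.28*d^3 + 6.27*d^2 + 1.34*d + 2.13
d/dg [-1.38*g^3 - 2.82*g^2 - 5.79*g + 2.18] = -4.14*g^2 - 5.64*g - 5.79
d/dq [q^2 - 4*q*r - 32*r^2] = 2*q - 4*r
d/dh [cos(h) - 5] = -sin(h)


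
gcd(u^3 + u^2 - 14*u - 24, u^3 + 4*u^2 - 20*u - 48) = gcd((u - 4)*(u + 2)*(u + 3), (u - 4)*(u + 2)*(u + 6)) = u^2 - 2*u - 8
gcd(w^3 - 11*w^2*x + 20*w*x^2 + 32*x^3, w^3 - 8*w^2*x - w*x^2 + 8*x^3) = -w^2 + 7*w*x + 8*x^2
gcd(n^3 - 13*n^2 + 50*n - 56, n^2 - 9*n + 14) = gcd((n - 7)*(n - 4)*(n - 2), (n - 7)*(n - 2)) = n^2 - 9*n + 14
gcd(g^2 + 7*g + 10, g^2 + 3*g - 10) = g + 5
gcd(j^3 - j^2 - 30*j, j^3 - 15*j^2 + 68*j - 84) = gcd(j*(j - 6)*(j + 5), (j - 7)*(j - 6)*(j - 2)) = j - 6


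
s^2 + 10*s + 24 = (s + 4)*(s + 6)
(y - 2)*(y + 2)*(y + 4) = y^3 + 4*y^2 - 4*y - 16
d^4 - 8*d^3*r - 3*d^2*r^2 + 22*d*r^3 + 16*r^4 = (d - 8*r)*(d - 2*r)*(d + r)^2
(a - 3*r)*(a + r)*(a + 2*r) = a^3 - 7*a*r^2 - 6*r^3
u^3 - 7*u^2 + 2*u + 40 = (u - 5)*(u - 4)*(u + 2)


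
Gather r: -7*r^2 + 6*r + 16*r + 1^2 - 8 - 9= -7*r^2 + 22*r - 16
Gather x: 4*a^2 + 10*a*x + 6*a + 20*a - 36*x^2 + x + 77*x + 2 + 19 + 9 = 4*a^2 + 26*a - 36*x^2 + x*(10*a + 78) + 30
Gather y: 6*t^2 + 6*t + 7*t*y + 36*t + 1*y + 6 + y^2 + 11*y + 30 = 6*t^2 + 42*t + y^2 + y*(7*t + 12) + 36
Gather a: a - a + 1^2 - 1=0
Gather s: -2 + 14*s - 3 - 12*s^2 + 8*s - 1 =-12*s^2 + 22*s - 6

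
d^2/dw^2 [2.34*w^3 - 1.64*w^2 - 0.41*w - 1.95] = 14.04*w - 3.28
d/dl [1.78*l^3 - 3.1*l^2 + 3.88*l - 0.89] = 5.34*l^2 - 6.2*l + 3.88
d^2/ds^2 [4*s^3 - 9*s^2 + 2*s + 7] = 24*s - 18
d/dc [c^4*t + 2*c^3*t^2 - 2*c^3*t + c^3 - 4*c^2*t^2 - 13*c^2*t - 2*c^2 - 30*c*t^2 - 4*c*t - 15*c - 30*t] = 4*c^3*t + 6*c^2*t^2 - 6*c^2*t + 3*c^2 - 8*c*t^2 - 26*c*t - 4*c - 30*t^2 - 4*t - 15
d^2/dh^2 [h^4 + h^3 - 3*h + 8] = 6*h*(2*h + 1)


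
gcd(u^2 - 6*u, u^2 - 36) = u - 6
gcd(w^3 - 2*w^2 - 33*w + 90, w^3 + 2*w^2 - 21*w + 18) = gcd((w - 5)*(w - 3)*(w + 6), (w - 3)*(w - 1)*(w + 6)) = w^2 + 3*w - 18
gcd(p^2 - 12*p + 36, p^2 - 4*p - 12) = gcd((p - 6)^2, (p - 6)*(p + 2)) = p - 6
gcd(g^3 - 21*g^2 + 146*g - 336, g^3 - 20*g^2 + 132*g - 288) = g^2 - 14*g + 48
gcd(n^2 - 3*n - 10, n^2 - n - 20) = n - 5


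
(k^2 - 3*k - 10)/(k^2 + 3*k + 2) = (k - 5)/(k + 1)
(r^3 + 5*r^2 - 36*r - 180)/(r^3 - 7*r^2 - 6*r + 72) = (r^2 + 11*r + 30)/(r^2 - r - 12)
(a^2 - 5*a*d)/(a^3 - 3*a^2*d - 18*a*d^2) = (-a + 5*d)/(-a^2 + 3*a*d + 18*d^2)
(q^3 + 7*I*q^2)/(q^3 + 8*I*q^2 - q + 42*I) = q^2/(q^2 + I*q + 6)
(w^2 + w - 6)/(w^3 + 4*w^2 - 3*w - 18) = 1/(w + 3)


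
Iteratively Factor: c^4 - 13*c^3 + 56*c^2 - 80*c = (c - 4)*(c^3 - 9*c^2 + 20*c) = c*(c - 4)*(c^2 - 9*c + 20) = c*(c - 4)^2*(c - 5)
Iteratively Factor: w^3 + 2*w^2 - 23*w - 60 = (w - 5)*(w^2 + 7*w + 12) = (w - 5)*(w + 3)*(w + 4)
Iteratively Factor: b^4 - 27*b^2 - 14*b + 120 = (b - 2)*(b^3 + 2*b^2 - 23*b - 60) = (b - 2)*(b + 3)*(b^2 - b - 20) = (b - 2)*(b + 3)*(b + 4)*(b - 5)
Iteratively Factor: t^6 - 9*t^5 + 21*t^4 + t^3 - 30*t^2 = (t + 1)*(t^5 - 10*t^4 + 31*t^3 - 30*t^2) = (t - 5)*(t + 1)*(t^4 - 5*t^3 + 6*t^2) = t*(t - 5)*(t + 1)*(t^3 - 5*t^2 + 6*t) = t*(t - 5)*(t - 3)*(t + 1)*(t^2 - 2*t) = t*(t - 5)*(t - 3)*(t - 2)*(t + 1)*(t)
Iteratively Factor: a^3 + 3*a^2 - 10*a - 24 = (a + 2)*(a^2 + a - 12) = (a + 2)*(a + 4)*(a - 3)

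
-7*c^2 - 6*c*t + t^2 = (-7*c + t)*(c + t)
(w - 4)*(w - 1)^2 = w^3 - 6*w^2 + 9*w - 4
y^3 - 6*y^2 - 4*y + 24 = (y - 6)*(y - 2)*(y + 2)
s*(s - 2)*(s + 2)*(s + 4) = s^4 + 4*s^3 - 4*s^2 - 16*s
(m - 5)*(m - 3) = m^2 - 8*m + 15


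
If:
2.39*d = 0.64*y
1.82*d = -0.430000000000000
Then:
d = -0.24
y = -0.88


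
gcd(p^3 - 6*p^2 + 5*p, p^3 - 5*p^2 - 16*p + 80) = p - 5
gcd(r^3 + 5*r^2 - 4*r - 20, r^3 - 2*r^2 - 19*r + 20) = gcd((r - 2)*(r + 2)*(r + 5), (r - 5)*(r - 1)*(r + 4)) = 1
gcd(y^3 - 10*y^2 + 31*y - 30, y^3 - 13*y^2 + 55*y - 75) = y^2 - 8*y + 15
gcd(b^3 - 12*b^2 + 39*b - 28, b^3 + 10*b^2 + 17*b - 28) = b - 1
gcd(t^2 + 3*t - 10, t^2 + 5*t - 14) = t - 2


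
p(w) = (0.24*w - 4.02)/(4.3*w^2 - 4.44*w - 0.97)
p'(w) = (4.44 - 8.6*w)*(0.24*w - 4.02)/(4.3*w^2 - 4.44*w - 0.97)^2 + 0.24/(4.3*w^2 - 4.44*w - 0.97)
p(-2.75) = -0.11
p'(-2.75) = -0.06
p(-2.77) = -0.11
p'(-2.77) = -0.06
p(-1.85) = -0.20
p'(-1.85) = -0.18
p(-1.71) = -0.23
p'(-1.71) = -0.22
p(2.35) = -0.28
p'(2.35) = 0.38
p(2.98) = -0.14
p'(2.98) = 0.13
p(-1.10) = -0.47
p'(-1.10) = -0.69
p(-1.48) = -0.29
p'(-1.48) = -0.32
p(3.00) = -0.14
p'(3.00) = 0.13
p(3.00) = -0.14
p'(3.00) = 0.13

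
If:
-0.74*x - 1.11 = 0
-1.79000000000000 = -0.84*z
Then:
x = -1.50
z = 2.13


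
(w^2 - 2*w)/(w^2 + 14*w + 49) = w*(w - 2)/(w^2 + 14*w + 49)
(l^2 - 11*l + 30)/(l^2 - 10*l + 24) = (l - 5)/(l - 4)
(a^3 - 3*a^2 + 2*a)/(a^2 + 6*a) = (a^2 - 3*a + 2)/(a + 6)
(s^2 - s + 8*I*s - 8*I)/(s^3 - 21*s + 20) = (s + 8*I)/(s^2 + s - 20)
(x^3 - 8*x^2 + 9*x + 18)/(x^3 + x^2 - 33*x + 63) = (x^2 - 5*x - 6)/(x^2 + 4*x - 21)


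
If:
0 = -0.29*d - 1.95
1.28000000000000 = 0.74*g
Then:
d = -6.72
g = 1.73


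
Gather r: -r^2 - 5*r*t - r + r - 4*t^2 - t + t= -r^2 - 5*r*t - 4*t^2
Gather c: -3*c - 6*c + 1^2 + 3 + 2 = 6 - 9*c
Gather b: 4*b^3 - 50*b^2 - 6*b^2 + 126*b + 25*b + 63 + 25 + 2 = 4*b^3 - 56*b^2 + 151*b + 90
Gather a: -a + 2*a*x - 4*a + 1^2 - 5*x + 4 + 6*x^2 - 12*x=a*(2*x - 5) + 6*x^2 - 17*x + 5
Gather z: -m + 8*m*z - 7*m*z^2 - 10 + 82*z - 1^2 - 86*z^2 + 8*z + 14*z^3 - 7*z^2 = -m + 14*z^3 + z^2*(-7*m - 93) + z*(8*m + 90) - 11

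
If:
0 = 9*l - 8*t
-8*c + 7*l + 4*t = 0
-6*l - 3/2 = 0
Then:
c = -23/64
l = -1/4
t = -9/32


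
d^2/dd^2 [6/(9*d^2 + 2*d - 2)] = 12*(-81*d^2 - 18*d + 4*(9*d + 1)^2 + 18)/(9*d^2 + 2*d - 2)^3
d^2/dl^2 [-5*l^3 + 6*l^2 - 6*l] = 12 - 30*l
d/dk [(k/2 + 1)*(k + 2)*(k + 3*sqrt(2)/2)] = (k/2 + 1)*(3*k + 2 + 3*sqrt(2))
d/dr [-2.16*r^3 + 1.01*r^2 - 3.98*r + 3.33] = -6.48*r^2 + 2.02*r - 3.98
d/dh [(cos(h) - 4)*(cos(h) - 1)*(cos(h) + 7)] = (-3*cos(h)^2 - 4*cos(h) + 31)*sin(h)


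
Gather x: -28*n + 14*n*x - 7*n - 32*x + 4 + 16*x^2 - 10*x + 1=-35*n + 16*x^2 + x*(14*n - 42) + 5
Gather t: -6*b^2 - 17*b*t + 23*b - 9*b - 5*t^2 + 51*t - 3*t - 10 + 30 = -6*b^2 + 14*b - 5*t^2 + t*(48 - 17*b) + 20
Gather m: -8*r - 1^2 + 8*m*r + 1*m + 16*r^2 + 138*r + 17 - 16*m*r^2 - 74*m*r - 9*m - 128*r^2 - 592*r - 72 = m*(-16*r^2 - 66*r - 8) - 112*r^2 - 462*r - 56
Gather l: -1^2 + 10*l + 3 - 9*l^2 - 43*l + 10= -9*l^2 - 33*l + 12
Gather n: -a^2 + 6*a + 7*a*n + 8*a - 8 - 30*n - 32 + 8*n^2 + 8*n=-a^2 + 14*a + 8*n^2 + n*(7*a - 22) - 40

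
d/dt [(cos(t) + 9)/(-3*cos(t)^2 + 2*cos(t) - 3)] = 3*(sin(t)^2 - 18*cos(t) + 6)*sin(t)/(3*sin(t)^2 + 2*cos(t) - 6)^2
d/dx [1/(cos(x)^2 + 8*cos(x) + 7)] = 2*(cos(x) + 4)*sin(x)/(cos(x)^2 + 8*cos(x) + 7)^2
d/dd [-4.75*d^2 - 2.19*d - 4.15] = -9.5*d - 2.19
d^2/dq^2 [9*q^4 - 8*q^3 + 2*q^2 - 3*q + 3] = 108*q^2 - 48*q + 4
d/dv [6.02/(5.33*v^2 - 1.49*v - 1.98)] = (8.9698 - 64.1732*v)/(-5.33*v^2 + 1.49*v + 1.98)^2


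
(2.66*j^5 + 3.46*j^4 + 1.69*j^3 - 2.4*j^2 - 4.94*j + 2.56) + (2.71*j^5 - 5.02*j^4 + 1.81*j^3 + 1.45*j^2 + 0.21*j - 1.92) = 5.37*j^5 - 1.56*j^4 + 3.5*j^3 - 0.95*j^2 - 4.73*j + 0.64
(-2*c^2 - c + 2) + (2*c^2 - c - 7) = -2*c - 5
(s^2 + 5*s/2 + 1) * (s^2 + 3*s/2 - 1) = s^4 + 4*s^3 + 15*s^2/4 - s - 1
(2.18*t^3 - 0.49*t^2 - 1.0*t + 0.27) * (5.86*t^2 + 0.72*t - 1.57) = 12.7748*t^5 - 1.3018*t^4 - 9.6354*t^3 + 1.6315*t^2 + 1.7644*t - 0.4239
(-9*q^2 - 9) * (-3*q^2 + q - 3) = 27*q^4 - 9*q^3 + 54*q^2 - 9*q + 27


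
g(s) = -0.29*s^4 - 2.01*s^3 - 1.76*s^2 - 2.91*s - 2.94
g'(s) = -1.16*s^3 - 6.03*s^2 - 3.52*s - 2.91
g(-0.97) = -0.20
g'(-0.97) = -4.11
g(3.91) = -229.16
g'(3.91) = -178.20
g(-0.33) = -2.10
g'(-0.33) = -2.36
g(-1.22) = 1.00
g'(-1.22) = -5.48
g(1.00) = -9.91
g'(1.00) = -13.62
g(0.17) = -3.50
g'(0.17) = -3.69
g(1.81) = -29.00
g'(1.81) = -35.91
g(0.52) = -5.23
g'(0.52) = -6.53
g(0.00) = -2.94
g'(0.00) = -2.91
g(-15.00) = -8252.79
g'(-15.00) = 2608.14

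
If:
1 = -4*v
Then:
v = -1/4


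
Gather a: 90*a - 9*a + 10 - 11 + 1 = 81*a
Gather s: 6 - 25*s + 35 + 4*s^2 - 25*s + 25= 4*s^2 - 50*s + 66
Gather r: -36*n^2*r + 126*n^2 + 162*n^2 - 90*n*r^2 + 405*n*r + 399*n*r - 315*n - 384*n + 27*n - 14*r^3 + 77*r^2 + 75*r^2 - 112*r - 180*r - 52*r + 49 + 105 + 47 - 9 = 288*n^2 - 672*n - 14*r^3 + r^2*(152 - 90*n) + r*(-36*n^2 + 804*n - 344) + 192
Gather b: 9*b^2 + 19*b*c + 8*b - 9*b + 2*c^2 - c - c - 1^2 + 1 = 9*b^2 + b*(19*c - 1) + 2*c^2 - 2*c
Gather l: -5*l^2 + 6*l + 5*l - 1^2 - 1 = -5*l^2 + 11*l - 2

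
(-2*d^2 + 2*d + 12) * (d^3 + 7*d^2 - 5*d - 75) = -2*d^5 - 12*d^4 + 36*d^3 + 224*d^2 - 210*d - 900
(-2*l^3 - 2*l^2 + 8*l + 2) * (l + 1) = -2*l^4 - 4*l^3 + 6*l^2 + 10*l + 2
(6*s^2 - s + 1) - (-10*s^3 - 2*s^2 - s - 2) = 10*s^3 + 8*s^2 + 3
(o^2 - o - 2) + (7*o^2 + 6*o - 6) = 8*o^2 + 5*o - 8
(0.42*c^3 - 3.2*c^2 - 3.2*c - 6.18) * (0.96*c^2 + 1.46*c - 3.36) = 0.4032*c^5 - 2.4588*c^4 - 9.1552*c^3 + 0.147200000000002*c^2 + 1.7292*c + 20.7648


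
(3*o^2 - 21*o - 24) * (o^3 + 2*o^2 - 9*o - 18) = 3*o^5 - 15*o^4 - 93*o^3 + 87*o^2 + 594*o + 432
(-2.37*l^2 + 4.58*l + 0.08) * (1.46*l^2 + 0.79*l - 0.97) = -3.4602*l^4 + 4.8145*l^3 + 6.0339*l^2 - 4.3794*l - 0.0776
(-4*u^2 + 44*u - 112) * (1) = -4*u^2 + 44*u - 112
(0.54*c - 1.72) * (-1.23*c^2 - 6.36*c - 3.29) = -0.6642*c^3 - 1.3188*c^2 + 9.1626*c + 5.6588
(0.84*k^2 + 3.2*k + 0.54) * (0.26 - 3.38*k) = -2.8392*k^3 - 10.5976*k^2 - 0.9932*k + 0.1404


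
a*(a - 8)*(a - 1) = a^3 - 9*a^2 + 8*a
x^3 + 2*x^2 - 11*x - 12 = (x - 3)*(x + 1)*(x + 4)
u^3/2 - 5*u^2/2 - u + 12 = (u/2 + 1)*(u - 4)*(u - 3)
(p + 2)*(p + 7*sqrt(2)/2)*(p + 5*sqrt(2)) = p^3 + 2*p^2 + 17*sqrt(2)*p^2/2 + 17*sqrt(2)*p + 35*p + 70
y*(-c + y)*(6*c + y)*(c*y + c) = -6*c^3*y^2 - 6*c^3*y + 5*c^2*y^3 + 5*c^2*y^2 + c*y^4 + c*y^3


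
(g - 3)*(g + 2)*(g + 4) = g^3 + 3*g^2 - 10*g - 24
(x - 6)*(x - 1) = x^2 - 7*x + 6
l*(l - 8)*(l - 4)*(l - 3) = l^4 - 15*l^3 + 68*l^2 - 96*l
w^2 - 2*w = w*(w - 2)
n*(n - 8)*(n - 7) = n^3 - 15*n^2 + 56*n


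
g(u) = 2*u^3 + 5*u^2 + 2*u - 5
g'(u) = 6*u^2 + 10*u + 2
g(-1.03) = -3.94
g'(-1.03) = -1.93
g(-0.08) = -5.13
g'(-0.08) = 1.24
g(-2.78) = -14.89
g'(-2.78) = 20.57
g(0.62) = -1.36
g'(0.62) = 10.51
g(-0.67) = -4.70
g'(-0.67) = -2.01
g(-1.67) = -3.71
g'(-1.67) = 2.03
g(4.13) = 229.43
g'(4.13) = 145.64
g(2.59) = 68.47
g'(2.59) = 68.15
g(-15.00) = -5660.00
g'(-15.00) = 1202.00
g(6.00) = 619.00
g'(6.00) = 278.00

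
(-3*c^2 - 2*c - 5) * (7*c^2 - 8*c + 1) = -21*c^4 + 10*c^3 - 22*c^2 + 38*c - 5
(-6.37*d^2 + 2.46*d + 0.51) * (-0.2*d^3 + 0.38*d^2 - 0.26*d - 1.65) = 1.274*d^5 - 2.9126*d^4 + 2.489*d^3 + 10.0647*d^2 - 4.1916*d - 0.8415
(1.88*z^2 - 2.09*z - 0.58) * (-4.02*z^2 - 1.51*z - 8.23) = -7.5576*z^4 + 5.563*z^3 - 9.9849*z^2 + 18.0765*z + 4.7734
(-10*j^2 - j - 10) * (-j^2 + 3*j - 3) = 10*j^4 - 29*j^3 + 37*j^2 - 27*j + 30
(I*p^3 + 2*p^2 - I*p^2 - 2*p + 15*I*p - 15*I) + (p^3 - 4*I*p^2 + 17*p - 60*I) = p^3 + I*p^3 + 2*p^2 - 5*I*p^2 + 15*p + 15*I*p - 75*I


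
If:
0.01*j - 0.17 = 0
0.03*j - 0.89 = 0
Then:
No Solution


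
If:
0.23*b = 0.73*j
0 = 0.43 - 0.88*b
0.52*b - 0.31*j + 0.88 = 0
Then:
No Solution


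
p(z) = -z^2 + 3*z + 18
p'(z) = 3 - 2*z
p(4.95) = 8.35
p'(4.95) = -6.90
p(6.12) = -1.09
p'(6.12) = -9.24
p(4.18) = 13.07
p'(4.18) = -5.36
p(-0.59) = 15.88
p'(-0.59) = 4.18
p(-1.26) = 12.63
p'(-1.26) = 5.52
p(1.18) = 20.15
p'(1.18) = 0.64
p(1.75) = 20.19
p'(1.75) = -0.50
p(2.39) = 19.46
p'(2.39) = -1.78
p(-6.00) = -36.00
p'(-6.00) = 15.00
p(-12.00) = -162.00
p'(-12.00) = 27.00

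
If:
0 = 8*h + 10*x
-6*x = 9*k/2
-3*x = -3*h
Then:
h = 0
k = 0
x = 0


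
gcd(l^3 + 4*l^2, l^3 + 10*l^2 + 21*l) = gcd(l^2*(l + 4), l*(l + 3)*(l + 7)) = l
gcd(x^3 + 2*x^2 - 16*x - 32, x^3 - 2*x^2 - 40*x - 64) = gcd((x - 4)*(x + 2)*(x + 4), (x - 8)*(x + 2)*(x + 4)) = x^2 + 6*x + 8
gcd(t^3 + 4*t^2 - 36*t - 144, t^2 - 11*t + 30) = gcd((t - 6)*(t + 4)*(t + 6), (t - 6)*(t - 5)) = t - 6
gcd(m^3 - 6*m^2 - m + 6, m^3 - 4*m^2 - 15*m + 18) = m^2 - 7*m + 6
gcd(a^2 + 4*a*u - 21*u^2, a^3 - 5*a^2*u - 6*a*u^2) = 1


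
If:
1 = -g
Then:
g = -1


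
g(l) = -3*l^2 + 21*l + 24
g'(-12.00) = 93.00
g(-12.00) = -660.00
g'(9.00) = -33.00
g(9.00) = -30.00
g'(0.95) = 15.30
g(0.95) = 41.24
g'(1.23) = 13.62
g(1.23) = 45.29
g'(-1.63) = 30.78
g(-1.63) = -18.20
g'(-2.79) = 37.74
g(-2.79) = -57.94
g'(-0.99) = 26.94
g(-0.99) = 0.27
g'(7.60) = -24.60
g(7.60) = 10.32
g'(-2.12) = 33.72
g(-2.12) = -34.00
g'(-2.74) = 37.44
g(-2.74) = -56.06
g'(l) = 21 - 6*l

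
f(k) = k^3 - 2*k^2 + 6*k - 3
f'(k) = 3*k^2 - 4*k + 6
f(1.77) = 6.90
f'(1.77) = 8.32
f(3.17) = 27.78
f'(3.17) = 23.47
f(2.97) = 23.38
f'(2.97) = 20.58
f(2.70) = 18.30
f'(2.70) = 17.07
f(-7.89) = -666.01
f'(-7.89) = 224.32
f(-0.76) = -9.15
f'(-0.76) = 10.77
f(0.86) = 1.32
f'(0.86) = 4.78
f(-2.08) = -33.13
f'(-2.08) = 27.30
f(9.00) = 618.00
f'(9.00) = 213.00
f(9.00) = 618.00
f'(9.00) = 213.00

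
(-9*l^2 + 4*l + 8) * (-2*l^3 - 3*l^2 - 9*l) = 18*l^5 + 19*l^4 + 53*l^3 - 60*l^2 - 72*l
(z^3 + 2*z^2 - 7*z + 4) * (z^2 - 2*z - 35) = z^5 - 46*z^3 - 52*z^2 + 237*z - 140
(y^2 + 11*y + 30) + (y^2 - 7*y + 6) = 2*y^2 + 4*y + 36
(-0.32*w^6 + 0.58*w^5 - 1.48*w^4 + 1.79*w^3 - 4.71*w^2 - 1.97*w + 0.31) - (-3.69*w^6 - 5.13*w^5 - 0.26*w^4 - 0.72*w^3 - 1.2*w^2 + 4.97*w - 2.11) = 3.37*w^6 + 5.71*w^5 - 1.22*w^4 + 2.51*w^3 - 3.51*w^2 - 6.94*w + 2.42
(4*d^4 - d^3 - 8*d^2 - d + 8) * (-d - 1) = -4*d^5 - 3*d^4 + 9*d^3 + 9*d^2 - 7*d - 8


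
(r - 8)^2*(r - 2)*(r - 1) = r^4 - 19*r^3 + 114*r^2 - 224*r + 128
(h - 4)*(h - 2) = h^2 - 6*h + 8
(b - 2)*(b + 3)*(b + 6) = b^3 + 7*b^2 - 36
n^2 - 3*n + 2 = (n - 2)*(n - 1)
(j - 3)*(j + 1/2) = j^2 - 5*j/2 - 3/2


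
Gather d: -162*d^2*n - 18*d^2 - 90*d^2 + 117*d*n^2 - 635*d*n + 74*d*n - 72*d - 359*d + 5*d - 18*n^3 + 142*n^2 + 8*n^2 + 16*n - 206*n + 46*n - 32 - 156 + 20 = d^2*(-162*n - 108) + d*(117*n^2 - 561*n - 426) - 18*n^3 + 150*n^2 - 144*n - 168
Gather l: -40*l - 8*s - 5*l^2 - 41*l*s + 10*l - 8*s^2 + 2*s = -5*l^2 + l*(-41*s - 30) - 8*s^2 - 6*s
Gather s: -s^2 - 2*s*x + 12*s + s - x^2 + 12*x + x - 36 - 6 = -s^2 + s*(13 - 2*x) - x^2 + 13*x - 42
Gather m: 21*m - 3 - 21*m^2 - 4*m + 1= -21*m^2 + 17*m - 2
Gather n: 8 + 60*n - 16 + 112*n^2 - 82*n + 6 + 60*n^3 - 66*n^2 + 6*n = 60*n^3 + 46*n^2 - 16*n - 2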